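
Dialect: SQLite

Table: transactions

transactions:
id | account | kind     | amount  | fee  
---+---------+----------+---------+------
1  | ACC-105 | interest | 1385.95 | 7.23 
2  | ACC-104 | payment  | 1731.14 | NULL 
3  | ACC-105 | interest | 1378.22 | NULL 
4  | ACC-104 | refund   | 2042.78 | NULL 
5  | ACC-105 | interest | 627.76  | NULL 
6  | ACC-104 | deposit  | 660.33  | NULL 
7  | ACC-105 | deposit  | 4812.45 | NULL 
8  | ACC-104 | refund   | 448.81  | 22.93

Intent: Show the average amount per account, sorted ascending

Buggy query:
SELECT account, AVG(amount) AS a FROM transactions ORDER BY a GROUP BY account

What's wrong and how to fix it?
Bug: ORDER BY appears before GROUP BY; SQL clause order requires GROUP BY first

Fix: Reorder: SELECT … FROM … GROUP BY … ORDER BY …

Corrected query:
SELECT account, AVG(amount) AS a FROM transactions GROUP BY account ORDER BY a

Result:
account | a       
--------+---------
ACC-104 | 1220.765
ACC-105 | 2051.095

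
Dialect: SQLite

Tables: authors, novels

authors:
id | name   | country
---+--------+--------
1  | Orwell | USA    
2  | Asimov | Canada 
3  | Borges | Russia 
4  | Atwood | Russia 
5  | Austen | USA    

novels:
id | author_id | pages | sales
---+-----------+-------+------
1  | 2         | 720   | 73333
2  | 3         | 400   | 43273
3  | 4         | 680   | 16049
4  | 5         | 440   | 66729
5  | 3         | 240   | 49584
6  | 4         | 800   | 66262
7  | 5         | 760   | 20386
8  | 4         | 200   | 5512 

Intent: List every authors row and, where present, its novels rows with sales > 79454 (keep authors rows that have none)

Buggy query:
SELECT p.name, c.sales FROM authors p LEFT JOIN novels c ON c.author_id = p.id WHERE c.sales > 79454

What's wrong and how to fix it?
Bug: A WHERE condition on the right-hand table after LEFT JOIN drops unmatched parents

Fix: Move the right-table condition into the ON clause so unmatched parents are kept

Corrected query:
SELECT p.name, c.sales FROM authors p LEFT JOIN novels c ON c.author_id = p.id AND c.sales > 79454

Result:
name   | sales
-------+------
Orwell | NULL 
Asimov | NULL 
Borges | NULL 
Atwood | NULL 
Austen | NULL 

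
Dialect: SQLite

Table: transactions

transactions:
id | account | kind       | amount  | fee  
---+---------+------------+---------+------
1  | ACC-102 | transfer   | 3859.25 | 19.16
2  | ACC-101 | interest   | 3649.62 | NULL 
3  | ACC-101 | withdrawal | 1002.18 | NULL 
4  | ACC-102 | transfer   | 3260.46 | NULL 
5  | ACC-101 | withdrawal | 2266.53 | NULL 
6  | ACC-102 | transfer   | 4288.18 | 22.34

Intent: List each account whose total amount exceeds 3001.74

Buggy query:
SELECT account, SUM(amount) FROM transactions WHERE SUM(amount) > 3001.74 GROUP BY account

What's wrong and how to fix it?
Bug: SUM(amount) is an aggregate, but WHERE filters rows before aggregation

Fix: Move the aggregate condition to a HAVING clause

Corrected query:
SELECT account, SUM(amount) FROM transactions GROUP BY account HAVING SUM(amount) > 3001.74

Result:
account | SUM(amount)
--------+------------
ACC-101 | 6918.33    
ACC-102 | 11407.89   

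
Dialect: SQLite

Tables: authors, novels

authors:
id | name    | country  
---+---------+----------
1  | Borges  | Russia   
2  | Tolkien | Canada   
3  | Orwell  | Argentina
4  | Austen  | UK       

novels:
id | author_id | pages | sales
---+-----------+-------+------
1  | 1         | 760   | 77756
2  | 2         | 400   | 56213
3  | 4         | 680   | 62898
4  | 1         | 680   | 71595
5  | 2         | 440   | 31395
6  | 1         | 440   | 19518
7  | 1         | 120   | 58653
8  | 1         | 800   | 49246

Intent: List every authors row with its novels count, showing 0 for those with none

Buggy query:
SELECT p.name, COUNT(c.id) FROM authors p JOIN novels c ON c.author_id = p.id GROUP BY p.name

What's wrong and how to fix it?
Bug: INNER JOIN drops authors rows that have no matching novels rows

Fix: Switch to LEFT JOIN to retain unmatched parent rows

Corrected query:
SELECT p.name, COUNT(c.id) FROM authors p LEFT JOIN novels c ON c.author_id = p.id GROUP BY p.name

Result:
name    | COUNT(c.id)
--------+------------
Austen  | 1          
Borges  | 5          
Orwell  | 0          
Tolkien | 2          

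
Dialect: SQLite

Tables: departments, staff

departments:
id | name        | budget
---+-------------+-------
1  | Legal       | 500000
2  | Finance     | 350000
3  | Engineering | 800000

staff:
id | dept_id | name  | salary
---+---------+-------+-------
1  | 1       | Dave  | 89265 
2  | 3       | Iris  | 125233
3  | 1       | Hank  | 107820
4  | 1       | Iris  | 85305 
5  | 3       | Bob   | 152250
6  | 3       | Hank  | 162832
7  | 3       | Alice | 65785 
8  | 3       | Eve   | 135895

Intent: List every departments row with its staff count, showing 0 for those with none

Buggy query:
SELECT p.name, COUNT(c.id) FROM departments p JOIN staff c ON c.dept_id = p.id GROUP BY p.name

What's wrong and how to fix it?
Bug: An inner join excludes parents with zero children

Fix: Use LEFT JOIN so parents without children still appear (COUNT(c.id) gives 0)

Corrected query:
SELECT p.name, COUNT(c.id) FROM departments p LEFT JOIN staff c ON c.dept_id = p.id GROUP BY p.name

Result:
name        | COUNT(c.id)
------------+------------
Engineering | 5          
Finance     | 0          
Legal       | 3          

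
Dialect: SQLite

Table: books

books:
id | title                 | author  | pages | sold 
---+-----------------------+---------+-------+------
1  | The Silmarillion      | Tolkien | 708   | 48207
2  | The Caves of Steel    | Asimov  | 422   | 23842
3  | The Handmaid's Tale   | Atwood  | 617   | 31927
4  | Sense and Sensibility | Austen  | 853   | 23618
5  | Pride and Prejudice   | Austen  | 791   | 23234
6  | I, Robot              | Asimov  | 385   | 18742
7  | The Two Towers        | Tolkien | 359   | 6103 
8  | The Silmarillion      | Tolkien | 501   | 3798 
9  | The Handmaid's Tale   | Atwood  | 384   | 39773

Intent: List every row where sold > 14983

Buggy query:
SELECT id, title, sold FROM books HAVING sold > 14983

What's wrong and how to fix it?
Bug: HAVING filters the output of aggregation, but this query has no GROUP BY and no aggregate functions, so SQLite rejects it (HAVING clause on a non-aggregate query); the condition here is per row

Fix: Replace HAVING with WHERE since the condition applies to individual rows

Corrected query:
SELECT id, title, sold FROM books WHERE sold > 14983

Result:
id | title                 | sold 
---+-----------------------+------
1  | The Silmarillion      | 48207
2  | The Caves of Steel    | 23842
3  | The Handmaid's Tale   | 31927
4  | Sense and Sensibility | 23618
5  | Pride and Prejudice   | 23234
6  | I, Robot              | 18742
9  | The Handmaid's Tale   | 39773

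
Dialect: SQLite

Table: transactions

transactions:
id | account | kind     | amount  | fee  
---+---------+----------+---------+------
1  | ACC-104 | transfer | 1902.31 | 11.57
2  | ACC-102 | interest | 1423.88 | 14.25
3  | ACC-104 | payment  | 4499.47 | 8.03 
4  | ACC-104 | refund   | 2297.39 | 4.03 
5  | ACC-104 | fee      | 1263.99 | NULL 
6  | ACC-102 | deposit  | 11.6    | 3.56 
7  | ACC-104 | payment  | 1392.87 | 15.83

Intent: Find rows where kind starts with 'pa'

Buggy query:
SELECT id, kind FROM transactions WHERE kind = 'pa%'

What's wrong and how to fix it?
Bug: Wildcards only work with LIKE; '=' treats '%' as a literal character

Fix: Use LIKE for wildcard pattern matching

Corrected query:
SELECT id, kind FROM transactions WHERE kind LIKE 'pa%'

Result:
id | kind   
---+--------
3  | payment
7  | payment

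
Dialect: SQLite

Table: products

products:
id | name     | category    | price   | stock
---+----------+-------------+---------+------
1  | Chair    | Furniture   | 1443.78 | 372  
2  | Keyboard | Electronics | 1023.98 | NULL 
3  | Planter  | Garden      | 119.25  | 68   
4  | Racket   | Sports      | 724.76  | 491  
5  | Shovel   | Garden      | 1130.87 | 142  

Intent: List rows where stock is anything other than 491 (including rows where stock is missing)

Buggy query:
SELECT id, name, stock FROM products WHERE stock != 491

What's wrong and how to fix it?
Bug: Inequality against NULL is unknown, not true; rows with NULL are dropped

Fix: Handle NULL separately with IS NULL alongside the inequality

Corrected query:
SELECT id, name, stock FROM products WHERE stock != 491 OR stock IS NULL

Result:
id | name     | stock
---+----------+------
1  | Chair    | 372  
2  | Keyboard | NULL 
3  | Planter  | 68   
5  | Shovel   | 142  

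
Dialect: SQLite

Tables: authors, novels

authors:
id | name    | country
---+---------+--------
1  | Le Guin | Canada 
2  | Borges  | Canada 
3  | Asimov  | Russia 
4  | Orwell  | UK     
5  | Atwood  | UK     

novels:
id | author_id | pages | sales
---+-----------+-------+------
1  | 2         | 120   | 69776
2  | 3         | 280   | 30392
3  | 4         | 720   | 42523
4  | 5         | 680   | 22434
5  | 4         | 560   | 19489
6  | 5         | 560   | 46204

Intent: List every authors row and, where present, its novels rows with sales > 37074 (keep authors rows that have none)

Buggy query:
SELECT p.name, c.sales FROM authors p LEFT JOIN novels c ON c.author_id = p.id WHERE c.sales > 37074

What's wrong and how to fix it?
Bug: A WHERE condition on the right-hand table after LEFT JOIN drops unmatched parents

Fix: Move the right-table condition into the ON clause so unmatched parents are kept

Corrected query:
SELECT p.name, c.sales FROM authors p LEFT JOIN novels c ON c.author_id = p.id AND c.sales > 37074

Result:
name    | sales
--------+------
Le Guin | NULL 
Borges  | 69776
Asimov  | NULL 
Orwell  | 42523
Atwood  | 46204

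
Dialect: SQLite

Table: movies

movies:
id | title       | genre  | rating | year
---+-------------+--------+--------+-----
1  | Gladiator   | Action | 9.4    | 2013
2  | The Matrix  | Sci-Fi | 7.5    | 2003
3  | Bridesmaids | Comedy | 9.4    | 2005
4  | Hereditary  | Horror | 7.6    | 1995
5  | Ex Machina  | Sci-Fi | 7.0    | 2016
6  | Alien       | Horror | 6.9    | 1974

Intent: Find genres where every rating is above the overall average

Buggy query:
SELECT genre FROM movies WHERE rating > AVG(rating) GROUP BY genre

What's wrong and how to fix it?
Bug: AVG() is an aggregate; it can't sit directly in WHERE

Fix: Compute the overall average in a scalar subquery and compare each group's MIN against it in HAVING

Corrected query:
SELECT genre FROM movies GROUP BY genre HAVING MIN(rating) > (SELECT AVG(rating) FROM movies)

Result:
genre 
------
Action
Comedy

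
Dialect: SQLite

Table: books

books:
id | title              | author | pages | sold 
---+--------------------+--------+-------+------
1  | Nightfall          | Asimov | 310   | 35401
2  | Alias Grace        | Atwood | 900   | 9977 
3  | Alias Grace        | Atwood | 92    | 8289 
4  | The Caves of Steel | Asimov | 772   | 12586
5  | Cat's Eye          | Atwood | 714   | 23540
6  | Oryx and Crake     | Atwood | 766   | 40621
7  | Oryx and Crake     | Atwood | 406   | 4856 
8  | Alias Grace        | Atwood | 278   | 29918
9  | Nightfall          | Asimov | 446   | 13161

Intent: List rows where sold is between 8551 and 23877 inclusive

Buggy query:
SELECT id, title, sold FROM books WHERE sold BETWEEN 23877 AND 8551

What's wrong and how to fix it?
Bug: BETWEEN expects the lower bound first; with 23877 AND 8551 the range is empty

Fix: Write BETWEEN 8551 AND 23877

Corrected query:
SELECT id, title, sold FROM books WHERE sold BETWEEN 8551 AND 23877

Result:
id | title              | sold 
---+--------------------+------
2  | Alias Grace        | 9977 
4  | The Caves of Steel | 12586
5  | Cat's Eye          | 23540
9  | Nightfall          | 13161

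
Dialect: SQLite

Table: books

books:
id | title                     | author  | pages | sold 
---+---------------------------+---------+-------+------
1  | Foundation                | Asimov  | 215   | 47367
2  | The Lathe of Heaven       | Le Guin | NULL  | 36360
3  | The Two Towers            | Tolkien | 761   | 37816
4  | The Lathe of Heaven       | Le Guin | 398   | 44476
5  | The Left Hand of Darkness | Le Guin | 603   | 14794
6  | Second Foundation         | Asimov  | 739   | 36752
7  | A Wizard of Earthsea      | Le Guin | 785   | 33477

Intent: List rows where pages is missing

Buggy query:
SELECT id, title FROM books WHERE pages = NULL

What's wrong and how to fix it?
Bug: Comparing to NULL with '=' never matches; NULL = NULL is unknown, not true

Fix: Replace '= NULL' with 'IS NULL'

Corrected query:
SELECT id, title FROM books WHERE pages IS NULL

Result:
id | title              
---+--------------------
2  | The Lathe of Heaven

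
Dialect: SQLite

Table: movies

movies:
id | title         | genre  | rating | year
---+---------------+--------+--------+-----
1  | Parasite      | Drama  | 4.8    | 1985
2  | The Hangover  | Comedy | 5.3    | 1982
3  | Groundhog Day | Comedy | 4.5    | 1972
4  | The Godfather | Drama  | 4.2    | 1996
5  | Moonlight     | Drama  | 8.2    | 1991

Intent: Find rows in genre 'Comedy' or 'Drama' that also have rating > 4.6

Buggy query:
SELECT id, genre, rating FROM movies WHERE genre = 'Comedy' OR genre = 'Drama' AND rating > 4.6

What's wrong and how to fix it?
Bug: AND binds tighter than OR, so this parses as genre = 'Comedy' OR (genre = 'Drama' AND rating > 4.6)

Fix: Add parentheses around the OR so the AND applies to both alternatives

Corrected query:
SELECT id, genre, rating FROM movies WHERE (genre = 'Comedy' OR genre = 'Drama') AND rating > 4.6

Result:
id | genre  | rating
---+--------+-------
1  | Drama  | 4.8   
2  | Comedy | 5.3   
5  | Drama  | 8.2   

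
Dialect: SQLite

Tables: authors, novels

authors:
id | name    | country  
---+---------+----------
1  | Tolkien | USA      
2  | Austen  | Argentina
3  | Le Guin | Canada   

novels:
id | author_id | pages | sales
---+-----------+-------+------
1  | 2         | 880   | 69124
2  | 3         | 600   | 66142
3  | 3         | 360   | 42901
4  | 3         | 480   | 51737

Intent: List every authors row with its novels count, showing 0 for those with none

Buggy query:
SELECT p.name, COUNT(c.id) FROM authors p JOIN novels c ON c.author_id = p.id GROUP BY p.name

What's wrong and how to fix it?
Bug: INNER JOIN drops authors rows that have no matching novels rows

Fix: Switch to LEFT JOIN to retain unmatched parent rows

Corrected query:
SELECT p.name, COUNT(c.id) FROM authors p LEFT JOIN novels c ON c.author_id = p.id GROUP BY p.name

Result:
name    | COUNT(c.id)
--------+------------
Austen  | 1          
Le Guin | 3          
Tolkien | 0          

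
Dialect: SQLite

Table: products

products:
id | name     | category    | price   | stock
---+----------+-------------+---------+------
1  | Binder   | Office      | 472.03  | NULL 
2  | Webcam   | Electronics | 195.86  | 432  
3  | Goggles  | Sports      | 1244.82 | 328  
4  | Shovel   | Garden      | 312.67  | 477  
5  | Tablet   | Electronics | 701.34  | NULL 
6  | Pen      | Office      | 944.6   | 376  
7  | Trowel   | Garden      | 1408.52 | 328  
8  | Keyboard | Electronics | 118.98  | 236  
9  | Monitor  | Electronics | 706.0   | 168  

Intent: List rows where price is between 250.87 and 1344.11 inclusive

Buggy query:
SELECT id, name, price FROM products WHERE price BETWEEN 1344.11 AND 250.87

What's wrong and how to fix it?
Bug: The bounds are reversed; BETWEEN a AND b requires a <= b to match anything

Fix: Write BETWEEN 250.87 AND 1344.11

Corrected query:
SELECT id, name, price FROM products WHERE price BETWEEN 250.87 AND 1344.11

Result:
id | name    | price  
---+---------+--------
1  | Binder  | 472.03 
3  | Goggles | 1244.82
4  | Shovel  | 312.67 
5  | Tablet  | 701.34 
6  | Pen     | 944.6  
9  | Monitor | 706    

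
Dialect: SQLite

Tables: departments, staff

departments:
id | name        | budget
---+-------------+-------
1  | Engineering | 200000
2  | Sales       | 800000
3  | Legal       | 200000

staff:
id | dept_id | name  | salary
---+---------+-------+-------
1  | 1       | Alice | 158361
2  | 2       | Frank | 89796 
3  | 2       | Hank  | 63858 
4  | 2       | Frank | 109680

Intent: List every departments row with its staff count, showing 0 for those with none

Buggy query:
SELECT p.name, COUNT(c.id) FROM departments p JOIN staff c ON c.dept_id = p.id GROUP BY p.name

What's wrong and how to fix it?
Bug: An inner join excludes parents with zero children

Fix: Use LEFT JOIN so parents without children still appear (COUNT(c.id) gives 0)

Corrected query:
SELECT p.name, COUNT(c.id) FROM departments p LEFT JOIN staff c ON c.dept_id = p.id GROUP BY p.name

Result:
name        | COUNT(c.id)
------------+------------
Engineering | 1          
Legal       | 0          
Sales       | 3          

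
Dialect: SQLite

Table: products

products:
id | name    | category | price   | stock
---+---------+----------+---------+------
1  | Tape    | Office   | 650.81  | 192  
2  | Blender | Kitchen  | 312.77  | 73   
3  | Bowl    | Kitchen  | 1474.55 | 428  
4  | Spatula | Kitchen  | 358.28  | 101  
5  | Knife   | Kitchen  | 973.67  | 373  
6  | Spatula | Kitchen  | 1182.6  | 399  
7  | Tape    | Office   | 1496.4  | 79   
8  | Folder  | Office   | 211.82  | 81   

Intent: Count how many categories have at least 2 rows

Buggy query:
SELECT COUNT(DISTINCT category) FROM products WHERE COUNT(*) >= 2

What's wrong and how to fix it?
Bug: COUNT(*) cannot appear in WHERE; the per-group count doesn't exist yet

Fix: Use a subquery that GROUPs and filters with HAVING, then count its rows

Corrected query:
SELECT COUNT(*) FROM (SELECT category FROM products GROUP BY category HAVING COUNT(*) >= 2)

Result:
COUNT(*)
--------
2       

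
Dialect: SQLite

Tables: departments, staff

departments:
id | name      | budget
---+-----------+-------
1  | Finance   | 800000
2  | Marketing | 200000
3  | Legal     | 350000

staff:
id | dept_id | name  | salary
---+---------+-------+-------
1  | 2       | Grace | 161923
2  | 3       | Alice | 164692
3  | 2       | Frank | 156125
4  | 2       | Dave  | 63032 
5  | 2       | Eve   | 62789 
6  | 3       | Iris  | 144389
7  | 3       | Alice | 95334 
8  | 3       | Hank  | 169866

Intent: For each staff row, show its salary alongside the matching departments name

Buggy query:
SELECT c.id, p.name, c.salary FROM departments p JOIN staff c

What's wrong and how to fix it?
Bug: JOIN with no ON clause produces a cartesian product; every staff row pairs with every departments row

Fix: Specify the join condition linking the foreign key to the parent id

Corrected query:
SELECT c.id, p.name, c.salary FROM departments p JOIN staff c ON c.dept_id = p.id

Result:
id | name      | salary
---+-----------+-------
1  | Marketing | 161923
2  | Legal     | 164692
3  | Marketing | 156125
4  | Marketing | 63032 
5  | Marketing | 62789 
6  | Legal     | 144389
7  | Legal     | 95334 
8  | Legal     | 169866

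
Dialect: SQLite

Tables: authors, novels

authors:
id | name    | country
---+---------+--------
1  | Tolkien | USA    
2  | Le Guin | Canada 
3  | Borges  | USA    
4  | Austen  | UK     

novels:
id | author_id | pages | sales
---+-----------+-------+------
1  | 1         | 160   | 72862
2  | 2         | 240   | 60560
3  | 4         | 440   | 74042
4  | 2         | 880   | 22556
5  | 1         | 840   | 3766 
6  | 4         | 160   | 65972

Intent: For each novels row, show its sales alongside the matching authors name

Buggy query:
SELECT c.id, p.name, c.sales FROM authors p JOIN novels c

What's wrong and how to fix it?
Bug: Missing join condition: each novels row is matched to all authors rows instead of just its own

Fix: Add ON c.author_id = p.id to the JOIN

Corrected query:
SELECT c.id, p.name, c.sales FROM authors p JOIN novels c ON c.author_id = p.id

Result:
id | name    | sales
---+---------+------
1  | Tolkien | 72862
2  | Le Guin | 60560
3  | Austen  | 74042
4  | Le Guin | 22556
5  | Tolkien | 3766 
6  | Austen  | 65972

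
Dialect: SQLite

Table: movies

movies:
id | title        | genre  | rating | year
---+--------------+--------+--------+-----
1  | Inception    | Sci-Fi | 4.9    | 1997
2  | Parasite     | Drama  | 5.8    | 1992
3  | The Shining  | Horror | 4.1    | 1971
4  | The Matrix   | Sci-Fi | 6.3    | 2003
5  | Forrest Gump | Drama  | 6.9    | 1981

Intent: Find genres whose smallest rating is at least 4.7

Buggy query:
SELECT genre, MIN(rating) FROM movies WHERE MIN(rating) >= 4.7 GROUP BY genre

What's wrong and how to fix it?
Bug: Aggregates like MIN are computed per group after WHERE runs

Fix: Replace WHERE with HAVING after the GROUP BY

Corrected query:
SELECT genre, MIN(rating) FROM movies GROUP BY genre HAVING MIN(rating) >= 4.7

Result:
genre  | MIN(rating)
-------+------------
Drama  | 5.8        
Sci-Fi | 4.9        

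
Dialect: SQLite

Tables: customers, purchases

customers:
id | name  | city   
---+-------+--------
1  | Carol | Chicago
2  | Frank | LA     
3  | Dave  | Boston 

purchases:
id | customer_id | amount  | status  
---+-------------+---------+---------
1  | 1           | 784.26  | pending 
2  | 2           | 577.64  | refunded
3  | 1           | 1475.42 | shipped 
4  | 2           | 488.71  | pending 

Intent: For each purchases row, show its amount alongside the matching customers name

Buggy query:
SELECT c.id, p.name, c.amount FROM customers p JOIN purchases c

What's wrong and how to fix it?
Bug: Missing join condition: each purchases row is matched to all customers rows instead of just its own

Fix: Add ON c.customer_id = p.id to the JOIN

Corrected query:
SELECT c.id, p.name, c.amount FROM customers p JOIN purchases c ON c.customer_id = p.id

Result:
id | name  | amount 
---+-------+--------
1  | Carol | 784.26 
2  | Frank | 577.64 
3  | Carol | 1475.42
4  | Frank | 488.71 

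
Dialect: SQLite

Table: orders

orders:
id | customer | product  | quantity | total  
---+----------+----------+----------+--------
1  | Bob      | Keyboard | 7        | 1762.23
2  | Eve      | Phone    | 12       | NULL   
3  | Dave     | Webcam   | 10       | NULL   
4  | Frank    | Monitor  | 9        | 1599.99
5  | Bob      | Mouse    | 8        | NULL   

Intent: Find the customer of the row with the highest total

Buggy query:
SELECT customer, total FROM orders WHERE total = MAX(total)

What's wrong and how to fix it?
Bug: WHERE is evaluated per row; an aggregate over the whole table isn't defined there

Fix: Use a subquery: WHERE total = (SELECT MAX(total) FROM orders)

Corrected query:
SELECT customer, total FROM orders WHERE total = (SELECT MAX(total) FROM orders)

Result:
customer | total  
---------+--------
Bob      | 1762.23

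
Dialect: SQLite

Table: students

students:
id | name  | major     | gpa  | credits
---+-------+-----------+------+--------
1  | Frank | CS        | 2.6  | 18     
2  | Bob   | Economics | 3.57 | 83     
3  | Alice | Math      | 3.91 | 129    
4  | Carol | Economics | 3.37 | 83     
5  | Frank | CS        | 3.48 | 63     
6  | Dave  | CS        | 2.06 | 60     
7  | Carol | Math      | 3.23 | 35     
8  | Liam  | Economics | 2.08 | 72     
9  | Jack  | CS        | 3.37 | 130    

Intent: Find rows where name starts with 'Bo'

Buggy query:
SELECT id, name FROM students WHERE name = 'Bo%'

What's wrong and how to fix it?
Bug: Wildcards only work with LIKE; '=' treats '%' as a literal character

Fix: Replace '=' with LIKE so 'Bo%' is treated as a pattern

Corrected query:
SELECT id, name FROM students WHERE name LIKE 'Bo%'

Result:
id | name
---+-----
2  | Bob 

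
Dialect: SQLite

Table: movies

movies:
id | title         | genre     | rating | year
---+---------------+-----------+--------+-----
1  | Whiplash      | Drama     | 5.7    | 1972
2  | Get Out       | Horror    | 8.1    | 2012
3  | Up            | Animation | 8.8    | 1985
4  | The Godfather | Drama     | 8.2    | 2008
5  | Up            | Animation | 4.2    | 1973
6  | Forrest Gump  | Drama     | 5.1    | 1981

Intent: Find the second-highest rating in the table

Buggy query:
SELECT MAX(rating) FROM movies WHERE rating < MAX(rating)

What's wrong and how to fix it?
Bug: The inner MAX is an aggregate inside WHERE, which is not allowed

Fix: Compute the overall MAX in a subquery, then take MAX of rows below it

Corrected query:
SELECT MAX(rating) FROM movies WHERE rating < (SELECT MAX(rating) FROM movies)

Result:
MAX(rating)
-----------
8.2        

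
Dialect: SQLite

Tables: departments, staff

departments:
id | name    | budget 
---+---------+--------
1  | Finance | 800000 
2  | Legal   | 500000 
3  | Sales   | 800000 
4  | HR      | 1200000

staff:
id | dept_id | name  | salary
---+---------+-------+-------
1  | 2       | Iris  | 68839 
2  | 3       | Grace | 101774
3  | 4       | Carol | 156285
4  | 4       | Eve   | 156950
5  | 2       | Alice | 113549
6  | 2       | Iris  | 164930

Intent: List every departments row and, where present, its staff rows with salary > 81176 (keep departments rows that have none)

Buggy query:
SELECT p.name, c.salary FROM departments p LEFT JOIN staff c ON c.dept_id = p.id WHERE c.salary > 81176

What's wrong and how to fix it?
Bug: A WHERE condition on the right-hand table after LEFT JOIN drops unmatched parents

Fix: Put 'c.salary > 81176' in the JOIN's ON clause instead of WHERE

Corrected query:
SELECT p.name, c.salary FROM departments p LEFT JOIN staff c ON c.dept_id = p.id AND c.salary > 81176

Result:
name    | salary
--------+-------
Finance | NULL  
Legal   | 113549
Legal   | 164930
Sales   | 101774
HR      | 156285
HR      | 156950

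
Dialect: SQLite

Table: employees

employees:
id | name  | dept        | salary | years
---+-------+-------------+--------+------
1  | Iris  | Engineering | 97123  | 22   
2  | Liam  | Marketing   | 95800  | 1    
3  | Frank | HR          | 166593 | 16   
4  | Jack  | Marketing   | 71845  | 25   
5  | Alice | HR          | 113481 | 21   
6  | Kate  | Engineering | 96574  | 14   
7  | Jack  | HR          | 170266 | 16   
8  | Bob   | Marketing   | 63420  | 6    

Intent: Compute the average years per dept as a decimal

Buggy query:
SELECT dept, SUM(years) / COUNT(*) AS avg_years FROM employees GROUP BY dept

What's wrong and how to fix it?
Bug: SUM(years) and COUNT(*) are both integers; the division truncates the fractional part

Fix: Multiply by 1.0 (or CAST to REAL) to force floating-point division

Corrected query:
SELECT dept, SUM(years) * 1.0 / COUNT(*) AS avg_years FROM employees GROUP BY dept

Result:
dept        | avg_years
------------+----------
Engineering | 18       
HR          | 17.666667
Marketing   | 10.666667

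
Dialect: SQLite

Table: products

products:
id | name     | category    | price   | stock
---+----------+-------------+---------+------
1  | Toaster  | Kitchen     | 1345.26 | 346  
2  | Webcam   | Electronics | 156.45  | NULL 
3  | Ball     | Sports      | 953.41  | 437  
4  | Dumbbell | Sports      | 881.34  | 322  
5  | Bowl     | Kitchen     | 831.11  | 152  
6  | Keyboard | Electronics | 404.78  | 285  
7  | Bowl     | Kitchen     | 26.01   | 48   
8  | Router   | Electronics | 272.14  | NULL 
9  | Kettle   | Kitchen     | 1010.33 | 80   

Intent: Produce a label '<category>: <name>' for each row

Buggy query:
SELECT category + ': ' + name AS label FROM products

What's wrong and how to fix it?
Bug: '+' is numeric addition; on text columns SQLite converts them to 0 instead of concatenating

Fix: Replace + with || to concatenate text

Corrected query:
SELECT category || ': ' || name AS label FROM products

Result:
label                
---------------------
Kitchen: Toaster     
Electronics: Webcam  
Sports: Ball         
Sports: Dumbbell     
Kitchen: Bowl        
Electronics: Keyboard
Kitchen: Bowl        
Electronics: Router  
Kitchen: Kettle      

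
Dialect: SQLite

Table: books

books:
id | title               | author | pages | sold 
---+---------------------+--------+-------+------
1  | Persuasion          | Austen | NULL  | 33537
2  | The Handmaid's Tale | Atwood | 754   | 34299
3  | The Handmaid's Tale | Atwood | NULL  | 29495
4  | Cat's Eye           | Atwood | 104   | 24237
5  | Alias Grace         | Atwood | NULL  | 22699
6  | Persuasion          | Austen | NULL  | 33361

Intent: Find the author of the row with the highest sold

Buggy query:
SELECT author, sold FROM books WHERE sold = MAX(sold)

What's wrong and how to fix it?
Bug: WHERE is evaluated per row; an aggregate over the whole table isn't defined there

Fix: Wrap MAX in a scalar subquery so WHERE compares against a single value

Corrected query:
SELECT author, sold FROM books WHERE sold = (SELECT MAX(sold) FROM books)

Result:
author | sold 
-------+------
Atwood | 34299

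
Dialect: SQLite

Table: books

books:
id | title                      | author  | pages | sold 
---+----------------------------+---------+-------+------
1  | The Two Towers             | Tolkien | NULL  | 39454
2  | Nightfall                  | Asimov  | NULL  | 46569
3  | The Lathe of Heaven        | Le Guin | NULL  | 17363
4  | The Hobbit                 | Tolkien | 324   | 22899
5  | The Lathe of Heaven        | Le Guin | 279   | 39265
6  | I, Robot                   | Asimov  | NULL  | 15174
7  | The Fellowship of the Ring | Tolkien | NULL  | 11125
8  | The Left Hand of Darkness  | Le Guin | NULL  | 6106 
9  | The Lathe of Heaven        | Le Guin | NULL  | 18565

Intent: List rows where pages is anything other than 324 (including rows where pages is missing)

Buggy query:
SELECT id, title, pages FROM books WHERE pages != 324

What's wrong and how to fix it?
Bug: 'pages != 324' is unknown when pages is NULL, so NULL rows are silently excluded

Fix: Add an explicit OR pages IS NULL to include the missing-value rows

Corrected query:
SELECT id, title, pages FROM books WHERE pages != 324 OR pages IS NULL

Result:
id | title                      | pages
---+----------------------------+------
1  | The Two Towers             | NULL 
2  | Nightfall                  | NULL 
3  | The Lathe of Heaven        | NULL 
5  | The Lathe of Heaven        | 279  
6  | I, Robot                   | NULL 
7  | The Fellowship of the Ring | NULL 
8  | The Left Hand of Darkness  | NULL 
9  | The Lathe of Heaven        | NULL 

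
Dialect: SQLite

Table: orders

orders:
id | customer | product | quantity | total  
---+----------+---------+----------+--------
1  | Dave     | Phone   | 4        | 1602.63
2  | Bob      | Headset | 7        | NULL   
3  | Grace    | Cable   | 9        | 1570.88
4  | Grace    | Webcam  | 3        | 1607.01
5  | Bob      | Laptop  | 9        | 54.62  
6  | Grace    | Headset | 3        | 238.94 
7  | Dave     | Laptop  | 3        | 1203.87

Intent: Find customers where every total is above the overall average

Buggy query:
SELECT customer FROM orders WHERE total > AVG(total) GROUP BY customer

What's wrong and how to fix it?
Bug: AVG() is an aggregate; it can't sit directly in WHERE

Fix: Use a subquery for AVG and a HAVING MIN(...) filter so the condition holds for every row in the group

Corrected query:
SELECT customer FROM orders GROUP BY customer HAVING MIN(total) > (SELECT AVG(total) FROM orders)

Result:
customer
--------
Dave    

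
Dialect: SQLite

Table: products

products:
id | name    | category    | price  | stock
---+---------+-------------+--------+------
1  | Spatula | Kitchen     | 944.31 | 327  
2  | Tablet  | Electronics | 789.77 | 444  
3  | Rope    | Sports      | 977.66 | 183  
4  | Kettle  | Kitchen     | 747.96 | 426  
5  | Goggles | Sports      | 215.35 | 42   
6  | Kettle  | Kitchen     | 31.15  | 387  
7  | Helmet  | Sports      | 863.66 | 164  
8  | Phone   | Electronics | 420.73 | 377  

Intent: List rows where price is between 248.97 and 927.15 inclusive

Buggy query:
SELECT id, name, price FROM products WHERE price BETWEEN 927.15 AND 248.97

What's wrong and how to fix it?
Bug: The bounds are reversed; BETWEEN a AND b requires a <= b to match anything

Fix: Write BETWEEN 248.97 AND 927.15

Corrected query:
SELECT id, name, price FROM products WHERE price BETWEEN 248.97 AND 927.15

Result:
id | name   | price 
---+--------+-------
2  | Tablet | 789.77
4  | Kettle | 747.96
7  | Helmet | 863.66
8  | Phone  | 420.73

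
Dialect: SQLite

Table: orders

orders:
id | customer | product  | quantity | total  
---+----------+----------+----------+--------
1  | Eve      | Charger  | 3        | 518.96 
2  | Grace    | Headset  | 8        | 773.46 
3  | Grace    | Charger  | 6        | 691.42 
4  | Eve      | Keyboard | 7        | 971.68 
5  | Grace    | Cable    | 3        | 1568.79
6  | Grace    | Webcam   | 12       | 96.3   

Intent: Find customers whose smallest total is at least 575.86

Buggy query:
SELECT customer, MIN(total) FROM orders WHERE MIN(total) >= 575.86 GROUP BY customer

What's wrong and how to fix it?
Bug: Aggregates like MIN are computed per group after WHERE runs

Fix: Use HAVING for the per-group MIN condition

Corrected query:
SELECT customer, MIN(total) FROM orders GROUP BY customer HAVING MIN(total) >= 575.86

Result:
(no rows)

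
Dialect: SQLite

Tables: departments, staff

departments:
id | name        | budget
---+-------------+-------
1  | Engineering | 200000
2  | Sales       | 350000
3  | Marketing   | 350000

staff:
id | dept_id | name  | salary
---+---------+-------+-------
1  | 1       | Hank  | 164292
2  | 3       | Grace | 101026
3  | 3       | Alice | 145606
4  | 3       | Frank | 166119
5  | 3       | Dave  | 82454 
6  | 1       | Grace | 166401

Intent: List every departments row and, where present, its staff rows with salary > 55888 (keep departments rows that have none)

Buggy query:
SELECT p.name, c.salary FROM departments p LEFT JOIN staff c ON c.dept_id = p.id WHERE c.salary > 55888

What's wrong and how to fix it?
Bug: Filtering c.salary in WHERE discards the NULL rows produced by LEFT JOIN, turning it into an inner join

Fix: Put 'c.salary > 55888' in the JOIN's ON clause instead of WHERE

Corrected query:
SELECT p.name, c.salary FROM departments p LEFT JOIN staff c ON c.dept_id = p.id AND c.salary > 55888

Result:
name        | salary
------------+-------
Engineering | 164292
Engineering | 166401
Sales       | NULL  
Marketing   | 82454 
Marketing   | 101026
Marketing   | 145606
Marketing   | 166119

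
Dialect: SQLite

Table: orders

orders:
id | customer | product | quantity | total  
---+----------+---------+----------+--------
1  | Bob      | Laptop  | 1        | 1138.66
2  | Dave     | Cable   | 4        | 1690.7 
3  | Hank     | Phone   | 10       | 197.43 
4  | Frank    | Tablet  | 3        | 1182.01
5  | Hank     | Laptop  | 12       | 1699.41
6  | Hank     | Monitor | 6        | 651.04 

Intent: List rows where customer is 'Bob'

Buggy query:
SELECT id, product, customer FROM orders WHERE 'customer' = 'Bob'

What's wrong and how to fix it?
Bug: Single quotes denote string literals in SQL; the column name is being compared as a constant string

Fix: Remove the quotes around the column name (or use double quotes for an identifier)

Corrected query:
SELECT id, product, customer FROM orders WHERE customer = 'Bob'

Result:
id | product | customer
---+---------+---------
1  | Laptop  | Bob     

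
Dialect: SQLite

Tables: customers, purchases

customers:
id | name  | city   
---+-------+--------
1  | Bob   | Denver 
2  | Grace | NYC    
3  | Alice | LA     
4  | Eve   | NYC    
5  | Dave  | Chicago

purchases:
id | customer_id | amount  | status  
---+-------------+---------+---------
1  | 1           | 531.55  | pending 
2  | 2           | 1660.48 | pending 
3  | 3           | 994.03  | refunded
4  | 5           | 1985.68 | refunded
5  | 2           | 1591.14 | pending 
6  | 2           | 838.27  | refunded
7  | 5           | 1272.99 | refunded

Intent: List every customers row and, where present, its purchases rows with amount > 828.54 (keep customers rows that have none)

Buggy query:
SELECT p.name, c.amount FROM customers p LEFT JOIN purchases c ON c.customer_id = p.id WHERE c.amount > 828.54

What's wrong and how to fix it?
Bug: Filtering c.amount in WHERE discards the NULL rows produced by LEFT JOIN, turning it into an inner join

Fix: Put 'c.amount > 828.54' in the JOIN's ON clause instead of WHERE

Corrected query:
SELECT p.name, c.amount FROM customers p LEFT JOIN purchases c ON c.customer_id = p.id AND c.amount > 828.54

Result:
name  | amount 
------+--------
Bob   | NULL   
Grace | 838.27 
Grace | 1591.14
Grace | 1660.48
Alice | 994.03 
Eve   | NULL   
Dave  | 1272.99
Dave  | 1985.68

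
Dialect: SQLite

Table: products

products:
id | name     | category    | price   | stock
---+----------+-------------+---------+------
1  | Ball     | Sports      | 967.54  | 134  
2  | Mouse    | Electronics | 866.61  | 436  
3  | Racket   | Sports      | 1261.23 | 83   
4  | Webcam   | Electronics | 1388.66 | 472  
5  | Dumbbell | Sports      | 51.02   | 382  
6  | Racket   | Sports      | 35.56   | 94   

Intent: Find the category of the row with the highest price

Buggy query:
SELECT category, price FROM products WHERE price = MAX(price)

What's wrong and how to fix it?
Bug: WHERE is evaluated per row; an aggregate over the whole table isn't defined there

Fix: Use a subquery: WHERE price = (SELECT MAX(price) FROM products)

Corrected query:
SELECT category, price FROM products WHERE price = (SELECT MAX(price) FROM products)

Result:
category    | price  
------------+--------
Electronics | 1388.66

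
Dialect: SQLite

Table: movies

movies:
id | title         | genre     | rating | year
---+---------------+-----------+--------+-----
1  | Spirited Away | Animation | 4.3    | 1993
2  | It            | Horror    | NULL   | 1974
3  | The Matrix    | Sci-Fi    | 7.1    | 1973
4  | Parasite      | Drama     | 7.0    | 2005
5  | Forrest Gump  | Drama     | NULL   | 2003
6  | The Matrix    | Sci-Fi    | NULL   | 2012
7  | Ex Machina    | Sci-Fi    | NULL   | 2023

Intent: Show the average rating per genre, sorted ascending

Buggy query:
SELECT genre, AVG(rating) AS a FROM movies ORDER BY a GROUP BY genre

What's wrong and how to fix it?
Bug: GROUP BY must precede ORDER BY

Fix: Reorder: SELECT … FROM … GROUP BY … ORDER BY …

Corrected query:
SELECT genre, AVG(rating) AS a FROM movies GROUP BY genre ORDER BY a

Result:
genre     | a   
----------+-----
Horror    | NULL
Animation | 4.3 
Drama     | 7   
Sci-Fi    | 7.1 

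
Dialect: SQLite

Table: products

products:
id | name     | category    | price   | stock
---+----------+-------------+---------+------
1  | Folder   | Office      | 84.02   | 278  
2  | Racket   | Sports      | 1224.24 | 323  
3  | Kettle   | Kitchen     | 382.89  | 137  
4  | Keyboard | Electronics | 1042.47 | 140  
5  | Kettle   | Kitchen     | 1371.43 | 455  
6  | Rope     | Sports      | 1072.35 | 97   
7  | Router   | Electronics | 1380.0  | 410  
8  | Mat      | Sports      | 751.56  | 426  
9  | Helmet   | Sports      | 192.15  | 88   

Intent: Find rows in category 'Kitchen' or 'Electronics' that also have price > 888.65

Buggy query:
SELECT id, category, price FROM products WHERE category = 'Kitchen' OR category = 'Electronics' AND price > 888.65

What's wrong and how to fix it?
Bug: Without parentheses, AND is evaluated before OR, so the price filter only applies to the 'Electronics' branch

Fix: Add parentheses around the OR so the AND applies to both alternatives

Corrected query:
SELECT id, category, price FROM products WHERE (category = 'Kitchen' OR category = 'Electronics') AND price > 888.65

Result:
id | category    | price  
---+-------------+--------
4  | Electronics | 1042.47
5  | Kitchen     | 1371.43
7  | Electronics | 1380   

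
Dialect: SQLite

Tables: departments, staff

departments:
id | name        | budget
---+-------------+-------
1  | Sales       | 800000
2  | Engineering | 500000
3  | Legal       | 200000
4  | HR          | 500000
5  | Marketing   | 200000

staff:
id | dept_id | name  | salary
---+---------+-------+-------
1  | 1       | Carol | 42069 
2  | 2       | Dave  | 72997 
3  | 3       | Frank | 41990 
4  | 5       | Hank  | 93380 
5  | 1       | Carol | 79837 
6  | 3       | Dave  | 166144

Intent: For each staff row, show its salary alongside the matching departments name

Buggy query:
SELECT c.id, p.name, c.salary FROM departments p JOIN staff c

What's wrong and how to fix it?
Bug: Missing join condition: each staff row is matched to all departments rows instead of just its own

Fix: Specify the join condition linking the foreign key to the parent id

Corrected query:
SELECT c.id, p.name, c.salary FROM departments p JOIN staff c ON c.dept_id = p.id

Result:
id | name        | salary
---+-------------+-------
1  | Sales       | 42069 
2  | Engineering | 72997 
3  | Legal       | 41990 
4  | Marketing   | 93380 
5  | Sales       | 79837 
6  | Legal       | 166144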